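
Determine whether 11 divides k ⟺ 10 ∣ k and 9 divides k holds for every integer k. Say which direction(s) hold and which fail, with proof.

(⟹) This fails: take k = 11. Certainly 11 ∣ 11, but 10 ∤ 11.

(⟸) This fails: take k = 90. Both 10 ∣ 90 and 9 ∣ 90, yet 90 is not a multiple of 11 (since 90 = 8·11 + 2), so 11 ∤ 90.

Both directions fail.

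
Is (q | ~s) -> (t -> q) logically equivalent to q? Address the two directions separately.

The forward direction fails; the converse holds.

[⇐] Assume the antecedent. If t is true, the antecedent forces (t = T, s = F, q = T) or (t = T, s = T, q = T), and (q | ~s) -> (t -> q) holds there. If t is false, (q | ~s) -> (t -> q) reduces to true regardless of the other variables. Either way (q | ~s) -> (t -> q) holds.

[⇒] This fails. Under t = F, s = F, q = F, the left side is true but the right side is false.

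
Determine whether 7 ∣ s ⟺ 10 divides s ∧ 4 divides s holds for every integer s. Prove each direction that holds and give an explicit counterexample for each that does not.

(⇒) fails and (⇐) fails.

(→) This fails: take s = 7. Certainly 7 ∣ 7, but 10 ∤ 7.

(←) This fails: take s = 20. Both 10 ∣ 20 and 4 ∣ 20, yet 20 is not a multiple of 7 (since 20 = 2·7 + 6), so 7 ∤ 20.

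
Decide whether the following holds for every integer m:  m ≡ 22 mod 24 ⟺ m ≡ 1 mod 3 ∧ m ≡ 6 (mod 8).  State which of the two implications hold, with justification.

Converse. If m ≡ 1 (mod 3) and m ≡ 6 (mod 8), then by the Chinese remainder theorem m ≡ 22 (mod 24). This is exactly m ≡ 22 (mod 24).

Forward direction. Suppose m ≡ 22 (mod 24); write m = 24j + 22. Since 3 ∣ 24, reducing mod 3 gives m ≡ 22 ≡ 1 (mod 3); since 8 ∣ 24, reducing mod 8 gives m ≡ 22 ≡ 6 (mod 8).

The biconditional holds.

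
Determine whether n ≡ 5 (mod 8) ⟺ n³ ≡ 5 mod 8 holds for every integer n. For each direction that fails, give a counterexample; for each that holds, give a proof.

Both implications hold.

Converse. For the converse, argue contrapositively. If n ≢ 5 (mod 8), then n is congruent to one of 0, 1, 2, 3, 4, 6, 7 modulo 8, and these give n³ ≡ 0, 1, 0, 3, 0, 0, 7 respectively — never 5.

Forward direction. Suppose n ≡ 5 (mod 8). Write n = 8j + 5. Then (8j + 5)³ = 512j³ + 960j² + 600j + 125 = 8(64j³ + 120j² + 75j + 15) + 5, so n³ ≡ 5 (mod 8).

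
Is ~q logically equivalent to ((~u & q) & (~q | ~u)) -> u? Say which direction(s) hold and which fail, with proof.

Only the forward direction holds.

(⇐) This fails. Under q = T, u = T, the left side is false but the right side is true.

(⇒) Assume the antecedent. If q is true, the antecedent cannot hold. If q is false, ((~u & q) & (~q | ~u)) -> u reduces to true regardless of the other variables. Either way ((~u & q) & (~q | ~u)) -> u holds.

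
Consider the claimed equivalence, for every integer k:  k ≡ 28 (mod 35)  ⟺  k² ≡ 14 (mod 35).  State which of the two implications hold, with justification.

Not equivalent: only (⇒) holds.

(⇒) Suppose k ≡ 28 (mod 35). Write k = 35j + 28. Then (35j + 28)² = 1225j² + 1960j + 784 = 35(35j² + 56j + 22) + 14, so k² ≡ 14 (mod 35).

(⇐) This fails: take k = 7. Then 7² = 49 ≡ 14 (mod 35), yet 7 ≡ 7 (mod 35), not 28.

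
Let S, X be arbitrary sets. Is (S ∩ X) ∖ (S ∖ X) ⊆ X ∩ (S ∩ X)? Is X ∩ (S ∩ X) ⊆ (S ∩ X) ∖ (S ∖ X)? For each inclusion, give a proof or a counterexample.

(⟹) Let x ∈ (S ∩ X) ∖ (S ∖ X). Then x ∈ S ∩ X, from which x ∈ X ∩ (S ∩ X).

(⟸) Let x ∈ X ∩ (S ∩ X). Then x ∈ S ∩ X, from which x ∈ (S ∩ X) ∖ (S ∖ X).

Both inclusions hold.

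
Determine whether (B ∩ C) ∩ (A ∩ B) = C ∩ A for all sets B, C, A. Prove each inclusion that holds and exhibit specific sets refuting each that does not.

Only the forward inclusion holds.

(⟹) Let x ∈ (B ∩ C) ∩ (A ∩ B). Then x ∈ B ∩ C ∩ A, from which x ∈ C ∩ A.

(⟸) This inclusion fails. Take B = ∅, C = {1}, A = {1}; then 1 ∈ C ∩ A but 1 ∉ (B ∩ C) ∩ (A ∩ B).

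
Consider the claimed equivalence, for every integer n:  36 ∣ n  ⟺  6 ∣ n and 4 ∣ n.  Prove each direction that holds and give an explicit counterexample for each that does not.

[⇒] If 36 ∣ n, write n = 36q. Since 36 = 6·6, n = 6·(6q), so 6 ∣ n; and since 36 = 9·4, n = 4·(9q), so 4 ∣ n.

[⇐] This fails: take n = 12. Both 6 ∣ 12 and 4 ∣ 12, yet 12 is not a multiple of 36 (since 12 = 0·36 + 12), so 36 ∤ 12.

Only the forward implication holds.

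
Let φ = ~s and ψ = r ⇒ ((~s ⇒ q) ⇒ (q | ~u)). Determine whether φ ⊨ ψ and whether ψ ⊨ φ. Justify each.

Only the forward implication holds.

Forward direction. Assume the antecedent. If s is true, the antecedent cannot hold. If s is false, r ⇒ ((~s ⇒ q) ⇒ (q | ~u)) reduces to true regardless of the other variables. Either way r ⇒ ((~s ⇒ q) ⇒ (q | ~u)) holds.

Converse. This fails. Under u = F, r = F, q = F, s = T, the left side is false but the right side is true.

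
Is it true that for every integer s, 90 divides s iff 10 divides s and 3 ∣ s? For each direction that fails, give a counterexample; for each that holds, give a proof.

Only the forward direction holds.

Forward direction. If 90 ∣ s, write s = 90q. Since 90 = 9·10, s = 10·(9q), so 10 ∣ s; and since 90 = 30·3, s = 3·(30q), so 3 ∣ s.

Converse. This fails: take s = 30. Both 10 ∣ 30 and 3 ∣ 30, yet 30 is not a multiple of 90 (since 30 = 0·90 + 30), so 90 ∤ 30.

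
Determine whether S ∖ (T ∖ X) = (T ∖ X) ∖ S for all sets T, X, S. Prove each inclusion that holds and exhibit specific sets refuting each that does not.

Forward inclusion. This inclusion fails. Take T = ∅, X = ∅, S = {1}; then 1 ∈ S ∖ (T ∖ X) but 1 ∉ (T ∖ X) ∖ S.

Reverse inclusion. This inclusion fails. Take T = {1}, X = ∅, S = ∅; then 1 ∈ (T ∖ X) ∖ S but 1 ∉ S ∖ (T ∖ X).

Both inclusions fail.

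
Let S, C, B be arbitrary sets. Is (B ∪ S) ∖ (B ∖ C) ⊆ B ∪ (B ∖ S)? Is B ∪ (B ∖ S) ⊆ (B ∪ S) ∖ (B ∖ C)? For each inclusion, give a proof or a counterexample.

(⟹) This inclusion fails. Take S = {1}, C = ∅, B = ∅; then 1 ∈ (B ∪ S) ∖ (B ∖ C) but 1 ∉ B ∪ (B ∖ S).

(⟸) This inclusion fails. Take S = ∅, C = ∅, B = {1}; then 1 ∈ B ∪ (B ∖ S) but 1 ∉ (B ∪ S) ∖ (B ∖ C).

Neither inclusion holds.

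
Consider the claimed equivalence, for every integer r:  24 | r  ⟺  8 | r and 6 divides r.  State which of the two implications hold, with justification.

Both directions hold; the statement is true.

[⇐] Suppose 8 ∣ r and 6 ∣ r. Any common multiple of 8 and 6 is a multiple of their lcm; here lcm(8, 6) = 8·6/gcd(8, 6) = 48/2 = 24, so 24 ∣ r.

[⇒] If 24 ∣ r, write r = 24q. Since 24 = 3·8, r = 8·(3q), so 8 ∣ r; and since 24 = 4·6, r = 6·(4q), so 6 ∣ r.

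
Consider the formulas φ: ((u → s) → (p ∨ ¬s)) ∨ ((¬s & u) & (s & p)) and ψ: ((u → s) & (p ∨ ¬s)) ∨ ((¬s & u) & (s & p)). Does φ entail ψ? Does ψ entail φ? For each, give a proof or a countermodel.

Only the converse holds.

[⇒] This fails. Under p = F, s = F, u = T, the left side is true but the right side is false.

[⇐] Assume the antecedent. If p is true, the consequent reduces to true regardless of the other variables. If p is false, the antecedent forces (p = F, s = F, u = F), and the consequent holds there. Either way the consequent holds.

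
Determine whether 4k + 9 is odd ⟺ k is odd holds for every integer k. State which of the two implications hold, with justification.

(⇐) Suppose k is odd. Since 4 is even, 4k is even for every k, so 4k + 9 has the same parity as 9, which is odd. Hence 4k + 9 is odd.

(⇒) This fails: take k = 6. Then 4k + 9 = 33, which is odd, yet k = 6 is even, not odd.

Only the converse holds.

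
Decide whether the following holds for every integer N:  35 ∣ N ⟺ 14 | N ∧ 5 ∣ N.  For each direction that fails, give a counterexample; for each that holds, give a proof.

(⇒) fails; (⇐) holds.

(⇒) This fails: take N = 35. Certainly 35 ∣ 35, but 14 ∤ 35.

(⇐) Suppose 14 ∣ N and 5 ∣ N. Any common multiple of 14 and 5 is a multiple of their lcm; here gcd(14, 5) = 1, so lcm(14, 5) = 14·5 = 70, so 70 ∣ N. Since 35 ∣ 70, it follows that 35 ∣ N.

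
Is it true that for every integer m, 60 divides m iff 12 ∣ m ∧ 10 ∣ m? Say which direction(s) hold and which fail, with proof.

(→) If 60 ∣ m, write m = 60q. Since 60 = 5·12, m = 12·(5q), so 12 ∣ m; and since 60 = 6·10, m = 10·(6q), so 10 ∣ m.

(←) Suppose 12 ∣ m and 10 ∣ m. Any common multiple of 12 and 10 is a multiple of their lcm; here lcm(12, 10) = 12·10/gcd(12, 10) = 120/2 = 60, so 60 ∣ m.

Both directions hold.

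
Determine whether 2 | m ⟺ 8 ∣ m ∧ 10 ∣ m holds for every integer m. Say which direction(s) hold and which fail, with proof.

Converse. Suppose 8 ∣ m and 10 ∣ m. Any common multiple of 8 and 10 is a multiple of their lcm; here lcm(8, 10) = 8·10/gcd(8, 10) = 80/2 = 40, so 40 ∣ m. Since 2 ∣ 40, it follows that 2 ∣ m.

Forward direction. This fails: take m = 2. Certainly 2 ∣ 2, but 8 ∤ 2.

(⇒) fails; (⇐) holds.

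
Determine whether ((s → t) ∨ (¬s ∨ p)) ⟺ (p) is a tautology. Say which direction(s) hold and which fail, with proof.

Not equivalent: only (⇐) holds.

(←) Assume the antecedent. If p is true, (s → t) ∨ (¬s ∨ p) reduces to true regardless of the other variables. If p is false, the antecedent cannot hold. Either way (s → t) ∨ (¬s ∨ p) holds.

(→) This fails. Under p = F, t = F, s = F, the left side is true but the right side is false.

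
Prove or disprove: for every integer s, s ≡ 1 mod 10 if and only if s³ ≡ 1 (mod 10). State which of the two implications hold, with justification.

Both directions hold; the statement is true.

(⇐) Suppose s³ ≡ 1 (mod 10). The only residue r in {0, …, 9} with r³ ≡ 1 (mod 10) is r = 1, so s ≡ 1 (mod 10).

(⇒) Suppose s ≡ 1 mod 10. Write s = 10j + 1. Then (10j + 1)³ = 1000j³ + 300j² + 30j + 1 = 10(100j³ + 30j² + 3j) + 1, so s³ ≡ 1 (mod 10).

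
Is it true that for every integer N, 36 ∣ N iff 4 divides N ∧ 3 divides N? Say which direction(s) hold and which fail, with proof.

(→) If 36 ∣ N, write N = 36q. Since 36 = 9·4, N = 4·(9q), so 4 ∣ N; and since 36 = 12·3, N = 3·(12q), so 3 ∣ N.

(←) This fails: take N = 12. Both 4 ∣ 12 and 3 ∣ 12, yet 12 is not a multiple of 36 (since 12 = 0·36 + 12), so 36 ∤ 12.

Only the forward implication holds.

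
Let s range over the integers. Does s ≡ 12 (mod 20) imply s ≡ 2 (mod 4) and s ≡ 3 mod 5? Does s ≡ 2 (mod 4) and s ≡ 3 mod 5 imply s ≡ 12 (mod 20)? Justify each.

(⟹) This fails: s = 12 gives 12 ≡ 12 (mod 20) but 12 ≡ 0 (mod 4), so the conjunction on the right does not hold.

(⟸) This fails: s = 18 satisfies both congruences on the right (18 ≡ 2 mod 4 and 18 ≡ 3 mod 5) yet 18 ≡ 18 (mod 20), not 12.

(⇒) fails and (⇐) fails.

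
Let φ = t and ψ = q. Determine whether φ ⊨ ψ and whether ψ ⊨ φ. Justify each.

Neither direction holds.

(→) This fails. Under t = T, q = F, the left side is true but the right side is false.

(←) This fails. Under t = F, q = T, the left side is false but the right side is true.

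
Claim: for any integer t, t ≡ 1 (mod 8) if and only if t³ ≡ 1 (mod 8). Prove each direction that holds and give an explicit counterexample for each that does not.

Both directions hold.

(⟹) Suppose t ≡ 1 (mod 8). Write t = 8j + 1. Then (8j + 1)³ = 512j³ + 192j² + 24j + 1 = 8(64j³ + 24j² + 3j) + 1, so t³ ≡ 1 (mod 8).

(⟸) For the converse, argue contrapositively. If t ≢ 1 (mod 8), then t is congruent to one of 0, 2, 3, 4, 5, 6, 7 modulo 8, and these give t³ ≡ 0, 0, 3, 0, 5, 0, 7 respectively — never 1.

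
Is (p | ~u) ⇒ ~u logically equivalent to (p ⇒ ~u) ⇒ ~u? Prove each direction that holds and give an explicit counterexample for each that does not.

(→) This fails. Under p = F, u = T, the left side is true but the right side is false.

(←) This fails. Under p = T, u = T, the left side is false but the right side is true.

Neither implication holds.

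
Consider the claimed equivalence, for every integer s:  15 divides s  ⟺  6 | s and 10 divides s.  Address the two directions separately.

Only the converse holds.

[⇒] This fails: take s = 15. Certainly 15 ∣ 15, but 6 ∤ 15.

[⇐] Suppose 6 ∣ s and 10 ∣ s. Any common multiple of 6 and 10 is a multiple of their lcm; here lcm(6, 10) = 6·10/gcd(6, 10) = 60/2 = 30, so 30 ∣ s. Since 15 ∣ 30, it follows that 15 ∣ s.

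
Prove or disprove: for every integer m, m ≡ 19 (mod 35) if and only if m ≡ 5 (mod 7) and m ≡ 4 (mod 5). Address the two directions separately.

(⟹) Suppose m ≡ 19 (mod 35); write m = 35j + 19. Since 7 ∣ 35, reducing mod 7 gives m ≡ 19 ≡ 5 (mod 7); since 5 ∣ 35, reducing mod 5 gives m ≡ 19 ≡ 4 (mod 5).

(⟸) Conversely, if m ≡ 5 (mod 7) and m ≡ 4 (mod 5), then by the Chinese remainder theorem m ≡ 19 (mod 35). This is exactly m ≡ 19 (mod 35).

The biconditional holds.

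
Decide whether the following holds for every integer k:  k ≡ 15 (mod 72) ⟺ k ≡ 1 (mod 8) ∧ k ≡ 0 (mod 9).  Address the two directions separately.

(⇒) fails and (⇐) fails.

(⇒) This fails: k = 15 gives 15 ≡ 15 (mod 72) but 15 ≡ 7 (mod 8), so the conjunction on the right does not hold.

(⇐) This fails: k = 9 satisfies both congruences on the right (9 ≡ 1 mod 8 and 9 ≡ 0 mod 9) yet 9 ≡ 9 (mod 72), not 15.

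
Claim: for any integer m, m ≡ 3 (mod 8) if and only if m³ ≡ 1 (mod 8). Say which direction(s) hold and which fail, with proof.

(⇒) This fails: take m = 3. Then 3 ≡ 3 (mod 8), but 3³ = 27 ≡ 3 (mod 8), not 1.

(⇐) This fails: take m = 1. Then 1³ = 1 ≡ 1 (mod 8), yet 1 ≡ 1 (mod 8), not 3.

Neither implication holds.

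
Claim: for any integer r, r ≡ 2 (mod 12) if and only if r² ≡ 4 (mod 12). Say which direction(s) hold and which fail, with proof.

Only the forward direction holds.

(→) Suppose r ≡ 2 (mod 12). Write r = 12j + 2. Then (12j + 2)² = 144j² + 48j + 4 = 12(12j² + 4j) + 4, so r² ≡ 4 (mod 12).

(←) This fails: take r = 4. Then 4² = 16 ≡ 4 (mod 12), yet 4 ≡ 4 (mod 12), not 2.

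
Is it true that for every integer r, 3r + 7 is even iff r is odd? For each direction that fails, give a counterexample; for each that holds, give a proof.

Both directions hold.

(→) Suppose 3r + 7 is even. Since 3 is odd, 3r and r have the same parity, so 3r + 7 ≡ r + 7 (mod 2). As 7 is odd, 3r + 7 is even exactly when r is odd. Thus r is odd.

(←) Conversely, suppose r is odd; write r = 2j + 1. Then 3r + 7 = 3·(2j + 1) + 7 = 2·3j + 10, which is even.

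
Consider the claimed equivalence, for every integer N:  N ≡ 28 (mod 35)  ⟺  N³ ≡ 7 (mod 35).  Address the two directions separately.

Both implications hold.

(⟹) Suppose N ≡ 28 (mod 35). Write N = 35j + 28. Then (35j + 28)³ = 42875j³ + 102900j² + 82320j + 21952 = 35(1225j³ + 2940j² + 2352j + 627) + 7, so N³ ≡ 7 (mod 35).

(⟸) Conversely, suppose N³ ≡ 7 (mod 35). The only residue r in {0, …, 34} with r³ ≡ 7 (mod 35) is r = 28, so N ≡ 28 (mod 35).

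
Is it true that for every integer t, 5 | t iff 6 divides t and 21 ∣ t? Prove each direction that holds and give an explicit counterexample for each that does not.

(→) This fails: take t = 5. Certainly 5 ∣ 5, but 6 ∤ 5.

(←) This fails: take t = 42. Both 6 ∣ 42 and 21 ∣ 42, yet 42 is not a multiple of 5 (since 42 = 8·5 + 2), so 5 ∤ 42.

Both directions fail.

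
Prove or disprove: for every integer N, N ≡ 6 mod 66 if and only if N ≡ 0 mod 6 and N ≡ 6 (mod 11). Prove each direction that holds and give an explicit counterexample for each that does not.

[⇒] Suppose N ≡ 6 (mod 66); write N = 66j + 6. Since 6 ∣ 66, reducing mod 6 gives N ≡ 6 ≡ 0 (mod 6); since 11 ∣ 66, reducing mod 11 gives N ≡ 6 (mod 11).

[⇐] Conversely, if N ≡ 0 (mod 6) and N ≡ 6 (mod 11), then by the Chinese remainder theorem N ≡ 6 (mod 66). This is exactly N ≡ 6 (mod 66).

Both implications hold.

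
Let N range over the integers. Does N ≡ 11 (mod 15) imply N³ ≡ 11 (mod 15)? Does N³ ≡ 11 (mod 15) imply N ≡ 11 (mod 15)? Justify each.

(⇒) Suppose N ≡ 11 (mod 15). Write N = 15j + 11. Then (15j + 11)³ = 3375j³ + 7425j² + 5445j + 1331 = 15(225j³ + 495j² + 363j + 88) + 11, so N³ ≡ 11 (mod 15).

(⇐) Conversely, suppose N³ ≡ 11 (mod 15). The only residue r in {0, …, 14} with r³ ≡ 11 (mod 15) is r = 11, so N ≡ 11 (mod 15).

Both implications hold.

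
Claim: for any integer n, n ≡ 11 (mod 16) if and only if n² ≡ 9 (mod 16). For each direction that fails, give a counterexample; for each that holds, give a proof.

(←) This fails: take n = 3. Then 3² = 9 ≡ 9 (mod 16), yet 3 ≡ 3 (mod 16), not 11.

(→) Suppose n ≡ 11 (mod 16). Write n = 16j + 11. Then (16j + 11)² = 256j² + 352j + 121 = 16(16j² + 22j + 7) + 9, so n² ≡ 9 (mod 16).

(⇒) holds; (⇐) fails.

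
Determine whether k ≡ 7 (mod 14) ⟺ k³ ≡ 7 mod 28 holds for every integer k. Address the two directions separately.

Not equivalent: only (⇐) holds.

(⇒) This fails: take k = 21. Then 21 ≡ 7 (mod 14), but 21³ = 9261 ≡ 21 (mod 28), not 7.

(⇐) Conversely, the residues r modulo 28 with r³ ≡ 7 (mod 28) are exactly {7}, and each is ≡ 7 (mod 14).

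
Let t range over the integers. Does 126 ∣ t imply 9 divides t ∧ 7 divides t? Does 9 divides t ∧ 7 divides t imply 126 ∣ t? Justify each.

(⇒) If 126 ∣ t, write t = 126q. Since 126 = 14·9, t = 9·(14q), so 9 ∣ t; and since 126 = 18·7, t = 7·(18q), so 7 ∣ t.

(⇐) This fails: take t = 63. Both 9 ∣ 63 and 7 ∣ 63, yet 63 is not a multiple of 126 (since 63 = 0·126 + 63), so 126 ∤ 63.

Only the forward direction holds.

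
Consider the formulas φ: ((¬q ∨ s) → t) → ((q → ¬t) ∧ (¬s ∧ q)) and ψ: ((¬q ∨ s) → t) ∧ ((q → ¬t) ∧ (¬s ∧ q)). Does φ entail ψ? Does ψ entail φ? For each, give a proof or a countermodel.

Only the converse holds.

[⇐] Assume the antecedent. If q is true, the antecedent forces (q = T, t = F, s = F), and the consequent holds there. If q is false, the antecedent cannot hold. Either way the consequent holds.

[⇒] This fails. Under q = F, t = F, s = F, the left side is true but the right side is false.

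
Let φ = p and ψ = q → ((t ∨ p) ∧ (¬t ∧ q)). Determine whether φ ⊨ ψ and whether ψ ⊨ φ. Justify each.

Neither implication holds.

(→) This fails. Under q = T, p = T, t = T, the left side is true but the right side is false.

(←) This fails. Under q = F, p = F, t = F, the left side is false but the right side is true.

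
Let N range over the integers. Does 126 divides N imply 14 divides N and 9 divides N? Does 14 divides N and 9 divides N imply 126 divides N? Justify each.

Both directions hold; the statement is true.

(⇒) If 126 ∣ N, write N = 126q. Since 126 = 9·14, N = 14·(9q), so 14 ∣ N; and since 126 = 14·9, N = 9·(14q), so 9 ∣ N.

(⇐) Suppose 14 ∣ N and 9 ∣ N. Any common multiple of 14 and 9 is a multiple of their lcm; here gcd(14, 9) = 1, so lcm(14, 9) = 14·9 = 126, so 126 ∣ N.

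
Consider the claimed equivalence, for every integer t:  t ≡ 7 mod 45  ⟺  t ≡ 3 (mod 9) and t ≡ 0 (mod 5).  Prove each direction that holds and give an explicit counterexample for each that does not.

[⇒] This fails: t = 7 gives 7 ≡ 7 (mod 45) but 7 ≡ 7 (mod 9), so the conjunction on the right does not hold.

[⇐] This fails: t = 30 satisfies both congruences on the right (30 ≡ 3 mod 9 and 30 ≡ 0 mod 5) yet 30 ≡ 30 (mod 45), not 7.

Neither direction holds.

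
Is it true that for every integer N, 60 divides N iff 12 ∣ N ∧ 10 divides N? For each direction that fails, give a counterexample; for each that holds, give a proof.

Forward direction. If 60 ∣ N, write N = 60q. Since 60 = 5·12, N = 12·(5q), so 12 ∣ N; and since 60 = 6·10, N = 10·(6q), so 10 ∣ N.

Converse. Suppose 12 ∣ N and 10 ∣ N. Any common multiple of 12 and 10 is a multiple of their lcm; here lcm(12, 10) = 12·10/gcd(12, 10) = 120/2 = 60, so 60 ∣ N.

Both directions hold; the statement is true.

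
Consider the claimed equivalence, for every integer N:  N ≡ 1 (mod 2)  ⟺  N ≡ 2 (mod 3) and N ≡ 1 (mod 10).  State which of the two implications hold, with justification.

Only the reverse direction holds.

(⇒) This fails: N = 1 gives 1 ≡ 1 (mod 2) but 1 ≡ 1 (mod 3), so the conjunction on the right does not hold.

(⇐) Conversely, if N ≡ 2 (mod 3) and N ≡ 1 (mod 10), then by the Chinese remainder theorem N ≡ 11 (mod 30). Since 11 ≡ 1 (mod 2) and 2 ∣ 30, we get N ≡ 1 (mod 2).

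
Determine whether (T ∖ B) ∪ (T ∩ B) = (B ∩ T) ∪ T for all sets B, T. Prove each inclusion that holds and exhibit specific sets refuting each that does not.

(⊆) Let x ∈ (T ∖ B) ∪ (T ∩ B). Then either x ∈ T and x ∉ B; or x ∈ B ∩ T. In each case x ∈ (B ∩ T) ∪ T, so (T ∖ B) ∪ (T ∩ B) ⊆ (B ∩ T) ∪ T.

(⊇) Let x ∈ (B ∩ T) ∪ T. Then either x ∈ T and x ∉ B; or x ∈ B ∩ T. In each case x ∈ (T ∖ B) ∪ (T ∩ B), so (B ∩ T) ∪ T ⊆ (T ∖ B) ∪ (T ∩ B).

Both inclusions hold.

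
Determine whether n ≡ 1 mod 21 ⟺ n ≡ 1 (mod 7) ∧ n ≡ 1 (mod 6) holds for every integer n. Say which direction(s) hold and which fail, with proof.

Only the converse holds.

Forward direction. This fails: n = 22 gives 22 ≡ 1 (mod 21) but 22 ≡ 4 (mod 6), so the conjunction on the right does not hold.

Converse. If n ≡ 1 (mod 7) and n ≡ 1 (mod 6), then by the Chinese remainder theorem n ≡ 1 (mod 42). Since 1 ≡ 1 (mod 21) and 21 ∣ 42, we get n ≡ 1 (mod 21).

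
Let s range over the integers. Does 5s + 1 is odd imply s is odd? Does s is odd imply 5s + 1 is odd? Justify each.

Neither implication holds.

(⇒) This fails: s = 2 gives 5s + 1 = 11, which is odd, but 2 is even, not odd.

(⇐) This also fails: s = 3 is odd, but 5s + 1 = 16 is even, not odd.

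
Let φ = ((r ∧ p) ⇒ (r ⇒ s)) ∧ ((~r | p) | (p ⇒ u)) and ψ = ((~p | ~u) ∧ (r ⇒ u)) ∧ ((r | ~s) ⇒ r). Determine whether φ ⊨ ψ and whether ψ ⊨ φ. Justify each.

[⇐] Assume the antecedent. If p is true, the antecedent forces (u = F, p = T, s = T, r = F), and the consequent holds there. If p is false, the consequent reduces to true regardless of the other variables. Either way the consequent holds.

[⇒] This fails. Under u = F, p = F, s = F, r = F, the left side is true but the right side is false.

(⇒) fails; (⇐) holds.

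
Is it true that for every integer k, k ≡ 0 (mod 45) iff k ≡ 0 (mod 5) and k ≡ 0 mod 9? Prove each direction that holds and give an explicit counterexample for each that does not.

Equivalent; both directions hold.

Forward direction. Suppose k ≡ 0 (mod 45); write k = 45j + 0. Since 5 ∣ 45, reducing mod 5 gives k ≡ 0 (mod 5); since 9 ∣ 45, reducing mod 9 gives k ≡ 0 (mod 9).

Converse. If k ≡ 0 (mod 5) and k ≡ 0 (mod 9), then by the Chinese remainder theorem k ≡ 0 (mod 45). This is exactly k ≡ 0 (mod 45).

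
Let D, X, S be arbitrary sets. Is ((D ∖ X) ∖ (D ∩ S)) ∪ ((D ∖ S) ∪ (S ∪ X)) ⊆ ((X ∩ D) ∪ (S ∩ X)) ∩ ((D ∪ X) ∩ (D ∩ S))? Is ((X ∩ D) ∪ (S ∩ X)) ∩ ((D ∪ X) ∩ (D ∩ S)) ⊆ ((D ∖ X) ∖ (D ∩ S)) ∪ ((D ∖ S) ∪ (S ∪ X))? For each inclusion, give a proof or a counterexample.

The sets are not equal: only the reverse inclusion holds.

Forward inclusion. This inclusion fails. Take D = {1}, X = ∅, S = ∅; then 1 ∈ ((D ∖ X) ∖ (D ∩ S)) ∪ ((D ∖ S) ∪ (S ∪ X)) but 1 ∉ ((X ∩ D) ∪ (S ∩ X)) ∩ ((D ∪ X) ∩ (D ∩ S)).

Reverse inclusion. Let x ∈ ((X ∩ D) ∪ (S ∩ X)) ∩ ((D ∪ X) ∩ (D ∩ S)). Then x ∈ D ∩ X ∩ S, from which x ∈ ((D ∖ X) ∖ (D ∩ S)) ∪ ((D ∖ S) ∪ (S ∪ X)).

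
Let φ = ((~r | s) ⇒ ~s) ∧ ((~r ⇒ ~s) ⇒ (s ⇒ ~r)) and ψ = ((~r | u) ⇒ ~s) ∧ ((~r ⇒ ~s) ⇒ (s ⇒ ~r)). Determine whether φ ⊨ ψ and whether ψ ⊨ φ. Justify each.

Both directions hold.

(→) Assume the antecedent. If u is true, the antecedent forces (u = T, r = F, s = F) or (u = T, r = T, s = F), and the consequent holds there. If u is false, the antecedent forces (u = F, r = F, s = F) or (u = F, r = T, s = F), and the consequent holds there. Either way the consequent holds.

(←) Assume the antecedent. If u is true, the antecedent forces (u = T, r = F, s = F) or (u = T, r = T, s = F), and the consequent holds there. If u is false, the antecedent forces (u = F, r = F, s = F) or (u = F, r = T, s = F), and the consequent holds there. Either way the consequent holds.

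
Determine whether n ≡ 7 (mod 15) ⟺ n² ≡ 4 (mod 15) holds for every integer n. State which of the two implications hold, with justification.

Only the forward implication holds.

(→) Suppose n ≡ 7 (mod 15). Write n = 15j + 7. Then (15j + 7)² = 225j² + 210j + 49 = 15(15j² + 14j + 3) + 4, so n² ≡ 4 (mod 15).

(←) This fails: take n = 2. Then 2² = 4 ≡ 4 (mod 15), yet 2 ≡ 2 (mod 15), not 7.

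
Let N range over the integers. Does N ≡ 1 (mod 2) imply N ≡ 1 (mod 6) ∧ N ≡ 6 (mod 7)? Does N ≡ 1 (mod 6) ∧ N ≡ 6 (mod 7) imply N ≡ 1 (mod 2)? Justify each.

(→) This fails: N = 1 gives 1 ≡ 1 (mod 2) but 1 ≡ 1 (mod 7), so the conjunction on the right does not hold.

(←) Conversely, if N ≡ 1 (mod 6) and N ≡ 6 (mod 7), then by the Chinese remainder theorem N ≡ 13 (mod 42). Since 13 ≡ 1 (mod 2) and 2 ∣ 42, we get N ≡ 1 (mod 2).

Not equivalent: only (⇐) holds.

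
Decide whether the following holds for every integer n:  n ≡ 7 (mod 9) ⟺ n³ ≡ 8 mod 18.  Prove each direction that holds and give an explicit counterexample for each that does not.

Neither implication holds.

Forward direction. This fails: take n = 7. Then 7 ≡ 7 (mod 9), but 7³ = 343 ≡ 1 (mod 18), not 8.

Converse. This fails: take n = 2. Then 2³ = 8 ≡ 8 (mod 18), yet 2 ≡ 2 (mod 9), not 7.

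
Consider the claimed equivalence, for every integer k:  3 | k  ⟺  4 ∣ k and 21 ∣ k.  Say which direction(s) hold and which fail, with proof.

(→) This fails: take k = 3. Certainly 3 ∣ 3, but 4 ∤ 3.

(←) Suppose 4 ∣ k and 21 ∣ k. Any common multiple of 4 and 21 is a multiple of their lcm; here gcd(4, 21) = 1, so lcm(4, 21) = 4·21 = 84, so 84 ∣ k. Since 3 ∣ 84, it follows that 3 ∣ k.

Only the reverse direction holds.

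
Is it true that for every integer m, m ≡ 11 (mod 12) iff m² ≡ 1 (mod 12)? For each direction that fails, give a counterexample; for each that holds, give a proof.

Only the forward direction holds.

Forward direction. Suppose m ≡ 11 (mod 12). Write m = 12j + 11. Then (12j + 11)² = 144j² + 264j + 121 = 12(12j² + 22j + 10) + 1, so m² ≡ 1 (mod 12).

Converse. This fails: take m = 1. Then 1² = 1 ≡ 1 (mod 12), yet 1 ≡ 1 (mod 12), not 11.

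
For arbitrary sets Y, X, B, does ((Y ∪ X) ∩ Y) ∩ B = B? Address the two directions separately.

The sets are not equal: only the forward inclusion holds.

Reverse inclusion. This inclusion fails. Take Y = ∅, X = ∅, B = {1}; then 1 ∈ B but 1 ∉ ((Y ∪ X) ∩ Y) ∩ B.

Forward inclusion. Let x ∈ ((Y ∪ X) ∩ Y) ∩ B. Then either x ∈ Y ∩ B and x ∉ X; or x ∈ Y ∩ X ∩ B. In each case x ∈ B, so ((Y ∪ X) ∩ Y) ∩ B ⊆ B.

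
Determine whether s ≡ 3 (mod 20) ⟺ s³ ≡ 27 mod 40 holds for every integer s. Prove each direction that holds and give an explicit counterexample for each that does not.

[⇒] This fails: take s = 23. Then 23 ≡ 3 (mod 20), but 23³ = 12167 ≡ 7 (mod 40), not 27.

[⇐] Conversely, the residues r modulo 40 with r³ ≡ 27 (mod 40) are exactly {3}, and each is ≡ 3 (mod 20).

Not equivalent: only (⇐) holds.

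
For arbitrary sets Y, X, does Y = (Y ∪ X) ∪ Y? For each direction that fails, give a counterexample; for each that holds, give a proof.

(⊇) This inclusion fails. Take Y = ∅, X = {1}; then 1 ∈ (Y ∪ X) ∪ Y but 1 ∉ Y.

(⊆) Let x ∈ Y. Then either x ∈ Y and x ∉ X; or x ∈ Y ∩ X. In each case x ∈ (Y ∪ X) ∪ Y, so Y ⊆ (Y ∪ X) ∪ Y.

The sets are not equal: only the forward inclusion holds.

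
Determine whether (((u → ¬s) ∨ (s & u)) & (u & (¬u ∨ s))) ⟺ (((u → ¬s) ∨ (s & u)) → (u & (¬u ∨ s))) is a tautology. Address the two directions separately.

Both implications hold.

[⇒] Assume the antecedent. If u is true, the antecedent forces (u = T, s = T), and the consequent holds there. If u is false, the antecedent cannot hold. Either way the consequent holds.

[⇐] Assume the antecedent. If u is true, the antecedent forces (u = T, s = T), and the consequent holds there. If u is false, the antecedent cannot hold. Either way the consequent holds.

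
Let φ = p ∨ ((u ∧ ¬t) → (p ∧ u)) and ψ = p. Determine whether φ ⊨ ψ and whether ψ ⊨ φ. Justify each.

Only the reverse direction holds.

(⟹) This fails. Under t = F, u = F, p = F, the left side is true but the right side is false.

(⟸) Assume the antecedent. If t is true, p ∨ ((u ∧ ¬t) → (p ∧ u)) reduces to true regardless of the other variables. If t is false, the antecedent forces (t = F, u = F, p = T) or (t = F, u = T, p = T), and p ∨ ((u ∧ ¬t) → (p ∧ u)) holds there. Either way p ∨ ((u ∧ ¬t) → (p ∧ u)) holds.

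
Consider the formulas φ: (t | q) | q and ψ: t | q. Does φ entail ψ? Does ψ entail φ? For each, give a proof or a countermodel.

Both directions hold.

(→) Assume the antecedent. If q is true, t | q reduces to true regardless of the other variables. If q is false, the antecedent forces (q = F, t = T), and t | q holds there. Either way t | q holds.

(←) Assume the antecedent. If q is true, (t | q) | q reduces to true regardless of the other variables. If q is false, the antecedent forces (q = F, t = T), and (t | q) | q holds there. Either way (t | q) | q holds.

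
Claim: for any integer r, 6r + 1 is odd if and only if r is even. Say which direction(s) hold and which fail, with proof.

[⇐] Suppose r is even. Since 6 is even, 6r is even for every r, so 6r + 1 has the same parity as 1, which is odd. Hence 6r + 1 is odd.

[⇒] This fails: take r = 5. Then 6r + 1 = 31, which is odd, yet r = 5 is odd, not even.

(⇒) fails; (⇐) holds.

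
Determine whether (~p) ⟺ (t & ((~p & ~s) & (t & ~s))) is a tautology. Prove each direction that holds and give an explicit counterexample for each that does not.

The forward direction fails; the converse holds.

(⟸) Assume the antecedent. If s is true, the antecedent cannot hold. If s is false, the antecedent forces (s = F, t = T, p = F), and ~p holds there. Either way ~p holds.

(⟹) This fails. Under s = F, t = F, p = F, the left side is true but the right side is false.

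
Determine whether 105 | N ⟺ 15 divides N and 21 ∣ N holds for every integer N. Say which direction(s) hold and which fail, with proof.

(⇒) If 105 ∣ N, write N = 105q. Since 105 = 7·15, N = 15·(7q), so 15 ∣ N; and since 105 = 5·21, N = 21·(5q), so 21 ∣ N.

(⇐) Suppose 15 ∣ N and 21 ∣ N. Any common multiple of 15 and 21 is a multiple of their lcm; here lcm(15, 21) = 15·21/gcd(15, 21) = 315/3 = 105, so 105 ∣ N.

The biconditional holds.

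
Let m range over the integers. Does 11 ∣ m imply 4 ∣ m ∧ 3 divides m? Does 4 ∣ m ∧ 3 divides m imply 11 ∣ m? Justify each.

(⟹) This fails: take m = 11. Certainly 11 ∣ 11, but 4 ∤ 11.

(⟸) This fails: take m = 12. Both 4 ∣ 12 and 3 ∣ 12, yet 12 is not a multiple of 11 (since 12 = 1·11 + 1), so 11 ∤ 12.

Both directions fail.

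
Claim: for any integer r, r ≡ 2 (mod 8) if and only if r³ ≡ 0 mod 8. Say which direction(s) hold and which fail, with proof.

The forward direction holds; the converse fails.

Forward direction. Suppose r ≡ 2 (mod 8). Write r = 8j + 2. Then (8j + 2)³ = 512j³ + 384j² + 96j + 8 = 8(64j³ + 48j² + 12j + 1) + 0, so r³ ≡ 0 (mod 8).

Converse. This fails: take r = 0. Then 0³ = 0 ≡ 0 (mod 8), yet 0 ≡ 0 (mod 8), not 2.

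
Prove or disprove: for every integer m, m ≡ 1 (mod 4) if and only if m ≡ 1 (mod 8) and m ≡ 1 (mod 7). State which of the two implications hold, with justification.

(⇒) This fails: m = 33 gives 33 ≡ 1 (mod 4) but 33 ≡ 5 (mod 7), so the conjunction on the right does not hold.

(⇐) Conversely, if m ≡ 1 (mod 8) and m ≡ 1 (mod 7), then by the Chinese remainder theorem m ≡ 1 (mod 56). Since 1 ≡ 1 (mod 4) and 4 ∣ 56, we get m ≡ 1 (mod 4).

The forward direction fails; the converse holds.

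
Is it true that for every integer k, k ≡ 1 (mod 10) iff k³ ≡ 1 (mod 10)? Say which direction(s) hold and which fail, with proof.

Equivalent; both directions hold.

(→) Suppose k ≡ 1 (mod 10). Write k = 10j + 1. Then (10j + 1)³ = 1000j³ + 300j² + 30j + 1 = 10(100j³ + 30j² + 3j) + 1, so k³ ≡ 1 (mod 10).

(←) Conversely, suppose k³ ≡ 1 (mod 10). The only residue r in {0, …, 9} with r³ ≡ 1 (mod 10) is r = 1, so k ≡ 1 (mod 10).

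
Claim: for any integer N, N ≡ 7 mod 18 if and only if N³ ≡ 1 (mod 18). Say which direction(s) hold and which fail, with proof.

The forward direction holds; the converse fails.

(⇒) Suppose N ≡ 7 mod 18. Write N = 18j + 7. Then (18j + 7)³ = 5832j³ + 6804j² + 2646j + 343 = 18(324j³ + 378j² + 147j + 19) + 1, so N³ ≡ 1 (mod 18).

(⇐) This fails: take N = 1. Then 1³ = 1 ≡ 1 (mod 18), yet 1 ≡ 1 (mod 18), not 7.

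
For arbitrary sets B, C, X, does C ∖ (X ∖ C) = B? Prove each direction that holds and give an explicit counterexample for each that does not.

Forward inclusion. This inclusion fails. Take B = ∅, C = {1}, X = ∅; then 1 ∈ C ∖ (X ∖ C) but 1 ∉ B.

Reverse inclusion. This inclusion fails. Take B = {1}, C = ∅, X = ∅; then 1 ∈ B but 1 ∉ C ∖ (X ∖ C).

Neither inclusion holds.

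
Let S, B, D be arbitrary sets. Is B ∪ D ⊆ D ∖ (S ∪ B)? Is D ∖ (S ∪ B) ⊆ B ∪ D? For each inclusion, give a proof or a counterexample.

(⊇) Let x ∈ D ∖ (S ∪ B). Then x ∈ D and x ∉ S, B, from which x ∈ B ∪ D.

(⊆) This inclusion fails. Take S = ∅, B = {1}, D = ∅; then 1 ∈ B ∪ D but 1 ∉ D ∖ (S ∪ B).

(⊆) fails; (⊇) holds.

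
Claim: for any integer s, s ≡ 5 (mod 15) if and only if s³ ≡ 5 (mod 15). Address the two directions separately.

(→) Suppose s ≡ 5 (mod 15). Write s = 15j + 5. Then (15j + 5)³ = 3375j³ + 3375j² + 1125j + 125 = 15(225j³ + 225j² + 75j + 8) + 5, so s³ ≡ 5 (mod 15).

(←) Conversely, suppose s³ ≡ 5 (mod 15). The only residue r in {0, …, 14} with r³ ≡ 5 (mod 15) is r = 5, so s ≡ 5 (mod 15).

The biconditional holds.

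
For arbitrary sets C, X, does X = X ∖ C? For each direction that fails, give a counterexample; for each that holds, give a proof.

(⟹) This inclusion fails. Take C = {1}, X = {1}; then 1 ∈ X but 1 ∉ X ∖ C.

(⟸) Let x ∈ X ∖ C. Then x ∈ X and x ∉ C, from which x ∈ X.

Only the reverse inclusion holds.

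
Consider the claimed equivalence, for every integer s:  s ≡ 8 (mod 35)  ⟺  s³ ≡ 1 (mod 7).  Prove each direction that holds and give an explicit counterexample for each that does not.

(⇐) This fails: take s = 1. Then 1³ = 1 ≡ 1 (mod 7), yet 1 ≡ 1 (mod 35), not 8.

(⇒) Suppose s ≡ 8 (mod 35). Then s³ ≡ 8³ = 512 (mod 35), and since 7 ∣ 35, also s³ ≡ 1 (mod 7).

Only the forward direction holds.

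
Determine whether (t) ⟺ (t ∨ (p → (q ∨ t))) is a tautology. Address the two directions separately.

(⇒) Assume the antecedent. If p is true, the antecedent forces (p = T, t = T, q = F) or (p = T, t = T, q = T), and t ∨ (p → (q ∨ t)) holds there. If p is false, t ∨ (p → (q ∨ t)) reduces to true regardless of the other variables. Either way t ∨ (p → (q ∨ t)) holds.

(⇐) This fails. Under p = F, t = F, q = F, the left side is false but the right side is true.

(⇒) holds; (⇐) fails.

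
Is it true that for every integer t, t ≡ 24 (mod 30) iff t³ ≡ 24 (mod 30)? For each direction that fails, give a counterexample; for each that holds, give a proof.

[⇒] Suppose t ≡ 24 (mod 30). Write t = 30j + 24. Then (30j + 24)³ = 27000j³ + 64800j² + 51840j + 13824 = 30(900j³ + 2160j² + 1728j + 460) + 24, so t³ ≡ 24 (mod 30).

[⇐] Conversely, suppose t³ ≡ 24 (mod 30). The only residue r in {0, …, 29} with r³ ≡ 24 (mod 30) is r = 24, so t ≡ 24 (mod 30).

Equivalent; both directions hold.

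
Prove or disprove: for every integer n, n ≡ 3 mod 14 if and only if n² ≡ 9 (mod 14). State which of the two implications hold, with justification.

(⟹) Suppose n ≡ 3 mod 14. Write n = 14j + 3. Then (14j + 3)² = 196j² + 84j + 9 = 14(14j² + 6j) + 9, so n² ≡ 9 (mod 14).

(⟸) This fails: take n = 11. Then 11² = 121 ≡ 9 (mod 14), yet 11 ≡ 11 (mod 14), not 3.

Not equivalent: only (⇒) holds.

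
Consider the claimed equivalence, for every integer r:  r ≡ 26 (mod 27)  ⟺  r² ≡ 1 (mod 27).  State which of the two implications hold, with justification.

Converse. This fails: take r = 1. Then 1² = 1 ≡ 1 (mod 27), yet 1 ≡ 1 (mod 27), not 26.

Forward direction. Suppose r ≡ 26 (mod 27). Write r = 27j + 26. Then (27j + 26)² = 729j² + 1404j + 676 = 27(27j² + 52j + 25) + 1, so r² ≡ 1 (mod 27).

Only the forward direction holds.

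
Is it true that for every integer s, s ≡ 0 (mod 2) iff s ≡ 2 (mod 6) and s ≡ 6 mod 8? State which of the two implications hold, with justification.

Forward direction. This fails: s = 0 gives 0 ≡ 0 (mod 2) but 0 ≡ 0 (mod 6), so the conjunction on the right does not hold.

Converse. If s ≡ 2 (mod 6) and s ≡ 6 (mod 8), then by the Chinese remainder theorem s ≡ 14 (mod 24). Since 14 ≡ 0 (mod 2) and 2 ∣ 24, we get s ≡ 0 (mod 2).

Only the converse holds.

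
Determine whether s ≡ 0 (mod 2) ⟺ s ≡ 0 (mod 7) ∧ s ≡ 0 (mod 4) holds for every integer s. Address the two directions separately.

Only the reverse direction holds.

(→) This fails: s = 2 gives 2 ≡ 0 (mod 2) but 2 ≡ 2 (mod 7), so the conjunction on the right does not hold.

(←) Conversely, if s ≡ 0 (mod 7) and s ≡ 0 (mod 4), then by the Chinese remainder theorem s ≡ 0 (mod 28). Since 0 ≡ 0 (mod 2) and 2 ∣ 28, we get s ≡ 0 (mod 2).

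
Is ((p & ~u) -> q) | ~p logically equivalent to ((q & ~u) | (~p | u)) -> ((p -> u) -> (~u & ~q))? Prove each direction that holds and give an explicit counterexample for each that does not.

(→) This fails. Under u = T, q = F, p = F, the left side is true but the right side is false.

(←) This fails. Under u = F, q = F, p = T, the left side is false but the right side is true.

Neither implication holds.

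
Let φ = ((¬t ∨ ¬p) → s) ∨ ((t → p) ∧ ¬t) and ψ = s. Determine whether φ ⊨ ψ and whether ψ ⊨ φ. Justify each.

(⇒) This fails. Under s = F, p = F, t = F, the left side is true but the right side is false.

(⇐) Assume the antecedent. If s is true, the consequent reduces to true regardless of the other variables. If s is false, the antecedent cannot hold. Either way the consequent holds.

Only the reverse direction holds.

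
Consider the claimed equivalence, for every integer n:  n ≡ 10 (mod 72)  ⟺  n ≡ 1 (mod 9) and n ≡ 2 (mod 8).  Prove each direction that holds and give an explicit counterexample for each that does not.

(⇒) Suppose n ≡ 10 (mod 72); write n = 72j + 10. Since 9 ∣ 72, reducing mod 9 gives n ≡ 10 ≡ 1 (mod 9); since 8 ∣ 72, reducing mod 8 gives n ≡ 10 ≡ 2 (mod 8).

(⇐) Conversely, if n ≡ 1 (mod 9) and n ≡ 2 (mod 8), then by the Chinese remainder theorem n ≡ 10 (mod 72). This is exactly n ≡ 10 (mod 72).

Equivalent; both directions hold.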